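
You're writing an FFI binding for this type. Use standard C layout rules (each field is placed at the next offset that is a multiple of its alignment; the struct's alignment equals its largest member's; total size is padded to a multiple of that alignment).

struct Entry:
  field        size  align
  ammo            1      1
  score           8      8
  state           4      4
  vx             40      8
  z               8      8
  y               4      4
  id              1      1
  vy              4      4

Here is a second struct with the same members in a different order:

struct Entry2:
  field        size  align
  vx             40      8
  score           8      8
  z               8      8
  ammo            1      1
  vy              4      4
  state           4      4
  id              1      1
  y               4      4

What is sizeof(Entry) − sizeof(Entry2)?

8

@0: ammo [1B, align 1] → 1
+7 pad (align 8)
@8: score [8B, align 8] → 16
@16: state [4B, align 4] → 20
+4 pad (align 8)
@24: vx [40B, align 8] → 64
@64: z [8B, align 8] → 72
@72: y [4B, align 4] → 76
@76: id [1B, align 1] → 77
+3 pad (align 4)
@80: vy [4B, align 4] → 84
+4 tail pad (align 8)
size 88, align 8
— Entry2 —
@0: vx [40B, align 8] → 40
@40: score [8B, align 8] → 48
@48: z [8B, align 8] → 56
@56: ammo [1B, align 1] → 57
+3 pad (align 4)
@60: vy [4B, align 4] → 64
@64: state [4B, align 4] → 68
@68: id [1B, align 1] → 69
+3 pad (align 4)
@72: y [4B, align 4] → 76
+4 tail pad (align 8)
size 80, align 8
88 − 80 = 8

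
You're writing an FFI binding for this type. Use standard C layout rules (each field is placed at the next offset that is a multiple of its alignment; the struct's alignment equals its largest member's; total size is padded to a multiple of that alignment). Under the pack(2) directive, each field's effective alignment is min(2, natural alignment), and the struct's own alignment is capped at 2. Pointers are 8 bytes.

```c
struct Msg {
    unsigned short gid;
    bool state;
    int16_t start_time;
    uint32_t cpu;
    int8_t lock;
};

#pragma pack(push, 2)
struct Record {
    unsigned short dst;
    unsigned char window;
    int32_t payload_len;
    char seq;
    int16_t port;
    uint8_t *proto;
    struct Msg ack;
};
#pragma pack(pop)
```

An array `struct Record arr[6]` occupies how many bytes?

216

Msg: gid at 0 (size 2, align 2) → ends 2; state at 2 (size 1, align 1) → ends 3; pad 1 to align 2 for start_time; start_time at 4 (size 2, align 2) → ends 6; pad 2 to align 4 for cpu; cpu at 8 (size 4, align 4) → ends 12; lock at 12 (size 1, align 1) → ends 13; tail pad 3 to reach multiple of 4; total 16 bytes, alignment 4
dst at 0 (size 2, align 2) → ends 2
window at 2 (size 1, align 1) → ends 3
pad 1 to align 2 for payload_len
payload_len at 4 (size 4, align 2) → ends 8
seq at 8 (size 1, align 1) → ends 9
pad 1 to align 2 for port
port at 10 (size 2, align 2) → ends 12
proto at 12 (size 8, align 2) → ends 20
ack at 20 (size 16, align 2) → ends 36
total 36 bytes, alignment 2
array of 6: 6 × 36 = 216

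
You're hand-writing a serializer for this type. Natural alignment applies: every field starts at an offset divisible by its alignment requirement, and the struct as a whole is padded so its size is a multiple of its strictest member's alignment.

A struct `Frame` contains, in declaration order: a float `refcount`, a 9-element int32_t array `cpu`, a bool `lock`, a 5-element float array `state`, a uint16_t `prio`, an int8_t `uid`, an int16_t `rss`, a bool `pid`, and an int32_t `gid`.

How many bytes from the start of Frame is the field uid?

66

0..4  refcount  (4B, 4-aligned)
4..40  cpu  (36B, 4-aligned)
40..41  lock  (1B, 1-aligned)
41..44  -- padding (3B)
44..64  state  (20B, 4-aligned)
64..66  prio  (2B, 2-aligned)
66..67  uid  (1B, 1-aligned)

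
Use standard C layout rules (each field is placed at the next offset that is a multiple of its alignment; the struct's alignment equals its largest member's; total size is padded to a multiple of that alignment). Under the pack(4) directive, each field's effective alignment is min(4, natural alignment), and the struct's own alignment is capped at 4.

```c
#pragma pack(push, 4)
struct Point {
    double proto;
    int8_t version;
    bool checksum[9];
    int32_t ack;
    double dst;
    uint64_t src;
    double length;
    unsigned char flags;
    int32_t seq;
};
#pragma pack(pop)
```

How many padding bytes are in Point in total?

5

0..8  proto  (8B, 4-aligned)
8..9  version  (1B, 1-aligned)
9..18  checksum  (9B, 1-aligned)
18..20  -- padding (2B)
20..24  ack  (4B, 4-aligned)
24..32  dst  (8B, 4-aligned)
32..40  src  (8B, 4-aligned)
40..48  length  (8B, 4-aligned)
48..49  flags  (1B, 1-aligned)
49..52  -- padding (3B)
52..56  seq  (4B, 4-aligned)
sizeof = 56, alignof = 4
data bytes 51, size 56 → padding 5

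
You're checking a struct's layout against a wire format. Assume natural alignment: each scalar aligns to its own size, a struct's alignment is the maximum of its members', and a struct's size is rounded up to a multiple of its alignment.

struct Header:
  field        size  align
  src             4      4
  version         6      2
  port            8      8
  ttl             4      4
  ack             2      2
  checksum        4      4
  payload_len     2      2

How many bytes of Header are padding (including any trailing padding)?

0..4  src  (4B, 4-aligned)
4..10  version  (6B, 2-aligned)
10..16  -- padding (6B)
16..24  port  (8B, 8-aligned)
24..28  ttl  (4B, 4-aligned)
28..30  ack  (2B, 2-aligned)
30..32  -- padding (2B)
32..36  checksum  (4B, 4-aligned)
36..38  payload_len  (2B, 2-aligned)
38..40  -- tail padding (2B)
sizeof = 40, alignof = 8
data bytes 30, size 40 → padding 10

10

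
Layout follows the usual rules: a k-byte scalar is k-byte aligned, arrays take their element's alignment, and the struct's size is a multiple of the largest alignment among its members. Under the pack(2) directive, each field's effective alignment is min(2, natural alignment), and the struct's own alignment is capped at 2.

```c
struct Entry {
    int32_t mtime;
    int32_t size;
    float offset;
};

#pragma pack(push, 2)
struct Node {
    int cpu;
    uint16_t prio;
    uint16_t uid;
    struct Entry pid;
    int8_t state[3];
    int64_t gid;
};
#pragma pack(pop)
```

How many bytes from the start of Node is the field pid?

8

Entry: 0..4  mtime  (4B, 4-aligned); 4..8  size  (4B, 4-aligned); 8..12  offset  (4B, 4-aligned); sizeof = 12, alignof = 4
0..4  cpu  (4B, 2-aligned)
4..6  prio  (2B, 2-aligned)
6..8  uid  (2B, 2-aligned)
8..20  pid  (12B, 2-aligned)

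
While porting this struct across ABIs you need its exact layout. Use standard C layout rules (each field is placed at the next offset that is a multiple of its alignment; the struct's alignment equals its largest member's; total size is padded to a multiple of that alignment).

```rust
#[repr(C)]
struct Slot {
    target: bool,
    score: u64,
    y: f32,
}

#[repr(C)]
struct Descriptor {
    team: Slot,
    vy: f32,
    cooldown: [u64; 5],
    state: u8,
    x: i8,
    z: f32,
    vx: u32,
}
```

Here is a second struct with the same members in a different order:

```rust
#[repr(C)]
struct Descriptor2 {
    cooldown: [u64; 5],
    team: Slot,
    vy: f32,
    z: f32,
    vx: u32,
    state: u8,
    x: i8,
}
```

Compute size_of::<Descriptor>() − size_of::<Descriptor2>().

Slot: 0..1  target  (1B, 1-aligned); 1..8  -- padding (7B); 8..16  score  (8B, 8-aligned); 16..20  y  (4B, 4-aligned); 20..24  -- tail padding (4B); sizeof = 24, alignof = 8
0..24  team  (24B, 8-aligned)
24..28  vy  (4B, 4-aligned)
28..32  -- padding (4B)
32..72  cooldown  (40B, 8-aligned)
72..73  state  (1B, 1-aligned)
73..74  x  (1B, 1-aligned)
74..76  -- padding (2B)
76..80  z  (4B, 4-aligned)
80..84  vx  (4B, 4-aligned)
84..88  -- tail padding (4B)
sizeof = 88, alignof = 8
— Descriptor2 —
0..40  cooldown  (40B, 8-aligned)
40..64  team  (24B, 8-aligned)
64..68  vy  (4B, 4-aligned)
68..72  z  (4B, 4-aligned)
72..76  vx  (4B, 4-aligned)
76..77  state  (1B, 1-aligned)
77..78  x  (1B, 1-aligned)
78..80  -- tail padding (2B)
sizeof = 80, alignof = 8
88 − 80 = 8

8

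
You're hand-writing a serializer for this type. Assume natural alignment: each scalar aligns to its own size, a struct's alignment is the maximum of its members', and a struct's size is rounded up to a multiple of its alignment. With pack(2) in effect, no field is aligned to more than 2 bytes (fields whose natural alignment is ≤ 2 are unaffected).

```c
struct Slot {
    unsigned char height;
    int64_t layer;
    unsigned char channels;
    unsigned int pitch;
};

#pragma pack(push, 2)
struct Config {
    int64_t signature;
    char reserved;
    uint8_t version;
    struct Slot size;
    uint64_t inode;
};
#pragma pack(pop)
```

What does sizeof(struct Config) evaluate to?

42

Slot: @0: height [1B, align 1] → 1; +7 pad (align 8); @8: layer [8B, align 8] → 16; @16: channels [1B, align 1] → 17; +3 pad (align 4); @20: pitch [4B, align 4] → 24; size 24, align 8
@0: signature [8B, align 2] → 8
@8: reserved [1B, align 1] → 9
@9: version [1B, align 1] → 10
@10: size [24B, align 2] → 34
@34: inode [8B, align 2] → 42
size 42, align 2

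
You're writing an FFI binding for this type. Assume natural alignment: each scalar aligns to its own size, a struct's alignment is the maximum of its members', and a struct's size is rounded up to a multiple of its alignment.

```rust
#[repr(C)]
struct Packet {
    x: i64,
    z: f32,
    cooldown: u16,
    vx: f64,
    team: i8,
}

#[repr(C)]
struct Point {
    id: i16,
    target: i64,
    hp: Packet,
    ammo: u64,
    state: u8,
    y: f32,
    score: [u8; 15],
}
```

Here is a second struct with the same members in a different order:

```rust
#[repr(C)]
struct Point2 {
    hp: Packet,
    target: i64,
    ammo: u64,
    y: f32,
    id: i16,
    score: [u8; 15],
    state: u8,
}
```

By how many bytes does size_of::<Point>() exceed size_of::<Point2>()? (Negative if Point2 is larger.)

Packet: @0: x [8B, align 8] → 8; @8: z [4B, align 4] → 12; @12: cooldown [2B, align 2] → 14; +2 pad (align 8); @16: vx [8B, align 8] → 24; @24: team [1B, align 1] → 25; +7 tail pad (align 8); size 32, align 8
@0: id [2B, align 2] → 2
+6 pad (align 8)
@8: target [8B, align 8] → 16
@16: hp [32B, align 8] → 48
@48: ammo [8B, align 8] → 56
@56: state [1B, align 1] → 57
+3 pad (align 4)
@60: y [4B, align 4] → 64
@64: score [15B, align 1] → 79
+1 tail pad (align 8)
size 80, align 8
— Point2 —
@0: hp [32B, align 8] → 32
@32: target [8B, align 8] → 40
@40: ammo [8B, align 8] → 48
@48: y [4B, align 4] → 52
@52: id [2B, align 2] → 54
@54: score [15B, align 1] → 69
@69: state [1B, align 1] → 70
+2 tail pad (align 8)
size 72, align 8
80 − 72 = 8

8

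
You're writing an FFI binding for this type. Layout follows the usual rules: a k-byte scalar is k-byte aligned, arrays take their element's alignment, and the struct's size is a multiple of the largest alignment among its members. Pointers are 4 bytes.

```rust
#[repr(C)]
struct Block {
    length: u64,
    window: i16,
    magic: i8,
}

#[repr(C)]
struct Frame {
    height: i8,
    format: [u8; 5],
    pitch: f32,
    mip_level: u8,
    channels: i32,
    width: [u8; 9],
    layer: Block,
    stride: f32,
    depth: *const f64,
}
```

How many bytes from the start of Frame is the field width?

Block: 0..8  length  (8B, 8-aligned); 8..10  window  (2B, 2-aligned); 10..11  magic  (1B, 1-aligned); 11..16  -- tail padding (5B); sizeof = 16, alignof = 8
0..1  height  (1B, 1-aligned)
1..6  format  (5B, 1-aligned)
6..8  -- padding (2B)
8..12  pitch  (4B, 4-aligned)
12..13  mip_level  (1B, 1-aligned)
13..16  -- padding (3B)
16..20  channels  (4B, 4-aligned)
20..29  width  (9B, 1-aligned)

20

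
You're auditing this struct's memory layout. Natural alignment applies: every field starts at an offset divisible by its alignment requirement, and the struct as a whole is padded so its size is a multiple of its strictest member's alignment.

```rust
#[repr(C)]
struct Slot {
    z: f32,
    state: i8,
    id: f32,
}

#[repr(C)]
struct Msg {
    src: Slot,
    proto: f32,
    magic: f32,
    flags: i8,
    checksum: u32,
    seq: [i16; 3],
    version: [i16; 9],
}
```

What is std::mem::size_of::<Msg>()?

Slot: @0: z [4B, align 4] → 4; @4: state [1B, align 1] → 5; +3 pad (align 4); @8: id [4B, align 4] → 12; size 12, align 4
@0: src [12B, align 4] → 12
@12: proto [4B, align 4] → 16
@16: magic [4B, align 4] → 20
@20: flags [1B, align 1] → 21
+3 pad (align 4)
@24: checksum [4B, align 4] → 28
@28: seq [6B, align 2] → 34
@34: version [18B, align 2] → 52
size 52, align 4

52 bytes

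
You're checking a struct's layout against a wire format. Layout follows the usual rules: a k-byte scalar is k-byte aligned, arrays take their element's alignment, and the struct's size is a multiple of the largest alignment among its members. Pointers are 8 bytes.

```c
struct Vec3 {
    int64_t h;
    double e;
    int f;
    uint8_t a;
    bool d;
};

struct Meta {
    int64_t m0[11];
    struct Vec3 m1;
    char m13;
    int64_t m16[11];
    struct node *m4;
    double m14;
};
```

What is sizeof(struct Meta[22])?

4928

Vec3: h at 0 (size 8, align 8) → ends 8; e at 8 (size 8, align 8) → ends 16; f at 16 (size 4, align 4) → ends 20; a at 20 (size 1, align 1) → ends 21; d at 21 (size 1, align 1) → ends 22; tail pad 2 to reach multiple of 8; total 24 bytes, alignment 8
m0 at 0 (size 88, align 8) → ends 88
m1 at 88 (size 24, align 8) → ends 112
m13 at 112 (size 1, align 1) → ends 113
pad 7 to align 8 for m16
m16 at 120 (size 88, align 8) → ends 208
m4 at 208 (size 8, align 8) → ends 216
m14 at 216 (size 8, align 8) → ends 224
total 224 bytes, alignment 8
array of 22: 22 × 224 = 4928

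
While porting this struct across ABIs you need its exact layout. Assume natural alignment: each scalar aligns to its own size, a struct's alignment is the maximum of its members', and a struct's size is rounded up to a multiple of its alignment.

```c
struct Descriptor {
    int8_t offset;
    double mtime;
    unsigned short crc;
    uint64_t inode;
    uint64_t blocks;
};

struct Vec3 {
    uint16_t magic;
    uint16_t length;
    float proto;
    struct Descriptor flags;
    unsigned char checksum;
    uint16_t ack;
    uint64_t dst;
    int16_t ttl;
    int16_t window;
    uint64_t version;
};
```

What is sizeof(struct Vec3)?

80

Descriptor: @0: offset [1B, align 1] → 1; +7 pad (align 8); @8: mtime [8B, align 8] → 16; @16: crc [2B, align 2] → 18; +6 pad (align 8); @24: inode [8B, align 8] → 32; @32: blocks [8B, align 8] → 40; size 40, align 8
@0: magic [2B, align 2] → 2
@2: length [2B, align 2] → 4
@4: proto [4B, align 4] → 8
@8: flags [40B, align 8] → 48
@48: checksum [1B, align 1] → 49
+1 pad (align 2)
@50: ack [2B, align 2] → 52
+4 pad (align 8)
@56: dst [8B, align 8] → 64
@64: ttl [2B, align 2] → 66
@66: window [2B, align 2] → 68
+4 pad (align 8)
@72: version [8B, align 8] → 80
size 80, align 8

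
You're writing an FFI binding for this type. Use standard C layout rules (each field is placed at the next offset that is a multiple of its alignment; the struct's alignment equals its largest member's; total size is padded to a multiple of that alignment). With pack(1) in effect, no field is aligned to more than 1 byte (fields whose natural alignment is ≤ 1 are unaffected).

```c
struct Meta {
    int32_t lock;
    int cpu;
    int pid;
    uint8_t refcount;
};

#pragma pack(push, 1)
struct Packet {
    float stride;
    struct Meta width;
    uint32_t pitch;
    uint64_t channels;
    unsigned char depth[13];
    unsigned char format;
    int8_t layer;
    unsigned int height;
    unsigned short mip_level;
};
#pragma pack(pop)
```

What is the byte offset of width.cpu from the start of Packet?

8

Meta: @0: lock [4B, align 4] → 4; @4: cpu [4B, align 4] → 8; @8: pid [4B, align 4] → 12; @12: refcount [1B, align 1] → 13; +3 tail pad (align 4); size 16, align 4
@0: stride [4B, align 1] → 4
@4: width [16B, align 1] → 20
within Meta: cpu at 4
4 + 4 = 8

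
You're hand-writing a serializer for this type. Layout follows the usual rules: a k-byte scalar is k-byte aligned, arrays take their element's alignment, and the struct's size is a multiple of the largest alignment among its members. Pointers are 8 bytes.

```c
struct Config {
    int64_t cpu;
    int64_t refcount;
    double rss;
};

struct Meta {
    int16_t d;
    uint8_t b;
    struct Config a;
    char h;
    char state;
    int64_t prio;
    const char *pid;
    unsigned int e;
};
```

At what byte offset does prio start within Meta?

Config: 0..8  cpu  (8B, 8-aligned); 8..16  refcount  (8B, 8-aligned); 16..24  rss  (8B, 8-aligned); sizeof = 24, alignof = 8
0..2  d  (2B, 2-aligned)
2..3  b  (1B, 1-aligned)
3..8  -- padding (5B)
8..32  a  (24B, 8-aligned)
32..33  h  (1B, 1-aligned)
33..34  state  (1B, 1-aligned)
34..40  -- padding (6B)
40..48  prio  (8B, 8-aligned)

40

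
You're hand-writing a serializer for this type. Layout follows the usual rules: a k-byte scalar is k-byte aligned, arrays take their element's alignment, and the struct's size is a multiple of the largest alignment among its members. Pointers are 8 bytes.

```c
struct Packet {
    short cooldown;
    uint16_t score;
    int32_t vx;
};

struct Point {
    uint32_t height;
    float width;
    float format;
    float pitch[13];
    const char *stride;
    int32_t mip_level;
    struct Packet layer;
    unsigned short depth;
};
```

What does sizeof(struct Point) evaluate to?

88

Packet: @0: cooldown [2B, align 2] → 2; @2: score [2B, align 2] → 4; @4: vx [4B, align 4] → 8; size 8, align 4
@0: height [4B, align 4] → 4
@4: width [4B, align 4] → 8
@8: format [4B, align 4] → 12
@12: pitch [52B, align 4] → 64
@64: stride [8B, align 8] → 72
@72: mip_level [4B, align 4] → 76
@76: layer [8B, align 4] → 84
@84: depth [2B, align 2] → 86
+2 tail pad (align 8)
size 88, align 8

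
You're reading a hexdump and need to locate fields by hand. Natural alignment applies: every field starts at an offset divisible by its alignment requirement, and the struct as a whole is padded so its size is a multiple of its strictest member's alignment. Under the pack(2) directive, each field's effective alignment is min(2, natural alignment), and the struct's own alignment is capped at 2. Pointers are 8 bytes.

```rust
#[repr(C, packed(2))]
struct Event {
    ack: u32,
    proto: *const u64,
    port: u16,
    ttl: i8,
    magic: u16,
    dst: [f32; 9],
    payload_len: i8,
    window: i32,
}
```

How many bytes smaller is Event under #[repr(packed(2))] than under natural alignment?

natural layout:
  ack at 0 (size 4, align 4) → ends 4
  pad 4 to align 8 for proto
  proto at 8 (size 8, align 8) → ends 16
  port at 16 (size 2, align 2) → ends 18
  ttl at 18 (size 1, align 1) → ends 19
  pad 1 to align 2 for magic
  magic at 20 (size 2, align 2) → ends 22
  pad 2 to align 4 for dst
  dst at 24 (size 36, align 4) → ends 60
  payload_len at 60 (size 1, align 1) → ends 61
  pad 3 to align 4 for window
  window at 64 (size 4, align 4) → ends 68
  tail pad 4 to reach multiple of 8
  total 72 bytes, alignment 8
packed(2) layout:
  ack at 0 (size 4, align 2) → ends 4
  proto at 4 (size 8, align 2) → ends 12
  port at 12 (size 2, align 2) → ends 14
  ttl at 14 (size 1, align 1) → ends 15
  pad 1 to align 2 for magic
  magic at 16 (size 2, align 2) → ends 18
  dst at 18 (size 36, align 2) → ends 54
  payload_len at 54 (size 1, align 1) → ends 55
  pad 1 to align 2 for window
  window at 56 (size 4, align 2) → ends 60
  total 60 bytes, alignment 2
72 − 60 = 12

12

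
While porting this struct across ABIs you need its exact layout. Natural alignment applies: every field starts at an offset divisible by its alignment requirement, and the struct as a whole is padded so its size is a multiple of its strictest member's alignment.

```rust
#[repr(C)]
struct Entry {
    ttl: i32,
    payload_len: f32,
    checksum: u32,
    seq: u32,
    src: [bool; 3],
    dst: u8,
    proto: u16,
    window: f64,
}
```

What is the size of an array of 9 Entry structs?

0..4  ttl  (4B, 4-aligned)
4..8  payload_len  (4B, 4-aligned)
8..12  checksum  (4B, 4-aligned)
12..16  seq  (4B, 4-aligned)
16..19  src  (3B, 1-aligned)
19..20  dst  (1B, 1-aligned)
20..22  proto  (2B, 2-aligned)
22..24  -- padding (2B)
24..32  window  (8B, 8-aligned)
sizeof = 32, alignof = 8
array of 9: 9 × 32 = 288

288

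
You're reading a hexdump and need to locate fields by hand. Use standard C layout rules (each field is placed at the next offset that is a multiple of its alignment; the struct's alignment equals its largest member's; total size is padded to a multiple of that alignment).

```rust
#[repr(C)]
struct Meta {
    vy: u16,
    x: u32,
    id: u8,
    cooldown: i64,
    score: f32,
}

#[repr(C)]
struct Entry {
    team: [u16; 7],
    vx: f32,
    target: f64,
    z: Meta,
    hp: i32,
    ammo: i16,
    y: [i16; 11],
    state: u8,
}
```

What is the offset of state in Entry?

Meta: 0..2  vy  (2B, 2-aligned); 2..4  -- padding (2B); 4..8  x  (4B, 4-aligned); 8..9  id  (1B, 1-aligned); 9..16  -- padding (7B); 16..24  cooldown  (8B, 8-aligned); 24..28  score  (4B, 4-aligned); 28..32  -- tail padding (4B); sizeof = 32, alignof = 8
0..14  team  (14B, 2-aligned)
14..16  -- padding (2B)
16..20  vx  (4B, 4-aligned)
20..24  -- padding (4B)
24..32  target  (8B, 8-aligned)
32..64  z  (32B, 8-aligned)
64..68  hp  (4B, 4-aligned)
68..70  ammo  (2B, 2-aligned)
70..92  y  (22B, 2-aligned)
92..93  state  (1B, 1-aligned)

92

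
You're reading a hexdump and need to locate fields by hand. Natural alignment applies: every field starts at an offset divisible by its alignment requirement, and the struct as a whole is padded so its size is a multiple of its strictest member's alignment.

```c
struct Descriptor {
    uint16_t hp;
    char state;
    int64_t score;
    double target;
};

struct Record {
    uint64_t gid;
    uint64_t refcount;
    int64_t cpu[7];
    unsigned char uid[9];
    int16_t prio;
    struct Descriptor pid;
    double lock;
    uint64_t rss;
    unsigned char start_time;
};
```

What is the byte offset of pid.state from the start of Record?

90

Descriptor: hp at 0 (size 2, align 2) → ends 2; state at 2 (size 1, align 1) → ends 3; pad 5 to align 8 for score; score at 8 (size 8, align 8) → ends 16; target at 16 (size 8, align 8) → ends 24; total 24 bytes, alignment 8
gid at 0 (size 8, align 8) → ends 8
refcount at 8 (size 8, align 8) → ends 16
cpu at 16 (size 56, align 8) → ends 72
uid at 72 (size 9, align 1) → ends 81
pad 1 to align 2 for prio
prio at 82 (size 2, align 2) → ends 84
pad 4 to align 8 for pid
pid at 88 (size 24, align 8) → ends 112
within Descriptor: state at 2
88 + 2 = 90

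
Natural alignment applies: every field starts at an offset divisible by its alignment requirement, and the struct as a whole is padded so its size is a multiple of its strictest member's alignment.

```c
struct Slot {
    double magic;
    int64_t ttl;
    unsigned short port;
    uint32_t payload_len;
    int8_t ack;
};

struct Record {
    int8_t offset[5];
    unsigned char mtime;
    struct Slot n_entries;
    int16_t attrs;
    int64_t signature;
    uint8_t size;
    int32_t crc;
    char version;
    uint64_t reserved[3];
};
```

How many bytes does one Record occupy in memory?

96

Slot: magic at 0 (size 8, align 8) → ends 8; ttl at 8 (size 8, align 8) → ends 16; port at 16 (size 2, align 2) → ends 18; pad 2 to align 4 for payload_len; payload_len at 20 (size 4, align 4) → ends 24; ack at 24 (size 1, align 1) → ends 25; tail pad 7 to reach multiple of 8; total 32 bytes, alignment 8
offset at 0 (size 5, align 1) → ends 5
mtime at 5 (size 1, align 1) → ends 6
pad 2 to align 8 for n_entries
n_entries at 8 (size 32, align 8) → ends 40
attrs at 40 (size 2, align 2) → ends 42
pad 6 to align 8 for signature
signature at 48 (size 8, align 8) → ends 56
size at 56 (size 1, align 1) → ends 57
pad 3 to align 4 for crc
crc at 60 (size 4, align 4) → ends 64
version at 64 (size 1, align 1) → ends 65
pad 7 to align 8 for reserved
reserved at 72 (size 24, align 8) → ends 96
total 96 bytes, alignment 8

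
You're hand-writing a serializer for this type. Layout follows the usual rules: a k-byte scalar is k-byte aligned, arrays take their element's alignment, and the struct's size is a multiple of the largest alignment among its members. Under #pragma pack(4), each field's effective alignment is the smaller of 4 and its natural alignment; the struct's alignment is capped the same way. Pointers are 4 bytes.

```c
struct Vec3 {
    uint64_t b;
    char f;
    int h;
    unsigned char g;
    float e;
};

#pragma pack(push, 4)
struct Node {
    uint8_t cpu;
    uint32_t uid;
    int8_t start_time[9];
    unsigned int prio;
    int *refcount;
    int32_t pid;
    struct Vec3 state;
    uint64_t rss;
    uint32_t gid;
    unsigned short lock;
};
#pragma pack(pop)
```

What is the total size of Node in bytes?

Vec3: @0: b [8B, align 8] → 8; @8: f [1B, align 1] → 9; +3 pad (align 4); @12: h [4B, align 4] → 16; @16: g [1B, align 1] → 17; +3 pad (align 4); @20: e [4B, align 4] → 24; size 24, align 8
@0: cpu [1B, align 1] → 1
+3 pad (align 4)
@4: uid [4B, align 4] → 8
@8: start_time [9B, align 1] → 17
+3 pad (align 4)
@20: prio [4B, align 4] → 24
@24: refcount [4B, align 4] → 28
@28: pid [4B, align 4] → 32
@32: state [24B, align 4] → 56
@56: rss [8B, align 4] → 64
@64: gid [4B, align 4] → 68
@68: lock [2B, align 2] → 70
+2 tail pad (align 4)
size 72, align 4

72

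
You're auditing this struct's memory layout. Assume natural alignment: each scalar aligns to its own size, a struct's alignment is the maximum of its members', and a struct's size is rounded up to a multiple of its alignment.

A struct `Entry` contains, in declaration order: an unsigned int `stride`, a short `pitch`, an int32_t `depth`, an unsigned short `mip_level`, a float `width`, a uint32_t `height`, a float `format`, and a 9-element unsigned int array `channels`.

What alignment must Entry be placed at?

member alignments: stride=4, pitch=2, depth=4, mip_level=2, width=4, height=4, format=4, channels=4
max = 4

4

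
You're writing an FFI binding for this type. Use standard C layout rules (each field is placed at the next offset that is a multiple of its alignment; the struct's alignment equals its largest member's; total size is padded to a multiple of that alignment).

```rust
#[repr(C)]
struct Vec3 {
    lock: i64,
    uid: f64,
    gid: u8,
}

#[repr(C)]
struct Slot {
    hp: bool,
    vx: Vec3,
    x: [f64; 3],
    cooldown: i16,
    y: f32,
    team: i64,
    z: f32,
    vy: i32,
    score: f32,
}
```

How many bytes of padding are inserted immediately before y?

Vec3: lock at 0 (size 8, align 8) → ends 8; uid at 8 (size 8, align 8) → ends 16; gid at 16 (size 1, align 1) → ends 17; tail pad 7 to reach multiple of 8; total 24 bytes, alignment 8
hp at 0 (size 1, align 1) → ends 1
pad 7 to align 8 for vx
vx at 8 (size 24, align 8) → ends 32
x at 32 (size 24, align 8) → ends 56
cooldown at 56 (size 2, align 2) → ends 58
pad 2 to align 4 for y
y at 60 (size 4, align 4) → ends 64

2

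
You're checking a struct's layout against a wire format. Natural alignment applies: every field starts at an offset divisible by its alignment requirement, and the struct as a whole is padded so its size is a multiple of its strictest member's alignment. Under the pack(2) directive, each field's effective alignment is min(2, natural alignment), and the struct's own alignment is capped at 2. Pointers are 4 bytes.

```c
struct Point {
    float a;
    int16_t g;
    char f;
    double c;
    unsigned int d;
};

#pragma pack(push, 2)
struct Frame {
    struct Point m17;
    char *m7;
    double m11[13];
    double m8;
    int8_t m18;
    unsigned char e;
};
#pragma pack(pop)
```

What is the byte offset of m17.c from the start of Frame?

Point: a at 0 (size 4, align 4) → ends 4; g at 4 (size 2, align 2) → ends 6; f at 6 (size 1, align 1) → ends 7; pad 1 to align 8 for c; c at 8 (size 8, align 8) → ends 16; d at 16 (size 4, align 4) → ends 20; tail pad 4 to reach multiple of 8; total 24 bytes, alignment 8
m17 at 0 (size 24, align 2) → ends 24
within Point: c at 8
0 + 8 = 8

8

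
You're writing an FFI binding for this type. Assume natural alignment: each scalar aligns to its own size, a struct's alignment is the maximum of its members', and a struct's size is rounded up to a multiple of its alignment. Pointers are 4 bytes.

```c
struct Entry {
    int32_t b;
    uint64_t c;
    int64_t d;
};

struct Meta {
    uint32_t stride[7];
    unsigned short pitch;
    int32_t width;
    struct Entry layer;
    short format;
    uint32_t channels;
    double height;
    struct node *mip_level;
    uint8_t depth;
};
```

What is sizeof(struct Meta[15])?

Entry: 0..4  b  (4B, 4-aligned); 4..8  -- padding (4B); 8..16  c  (8B, 8-aligned); 16..24  d  (8B, 8-aligned); sizeof = 24, alignof = 8
0..28  stride  (28B, 4-aligned)
28..30  pitch  (2B, 2-aligned)
30..32  -- padding (2B)
32..36  width  (4B, 4-aligned)
36..40  -- padding (4B)
40..64  layer  (24B, 8-aligned)
64..66  format  (2B, 2-aligned)
66..68  -- padding (2B)
68..72  channels  (4B, 4-aligned)
72..80  height  (8B, 8-aligned)
80..84  mip_level  (4B, 4-aligned)
84..85  depth  (1B, 1-aligned)
85..88  -- tail padding (3B)
sizeof = 88, alignof = 8
array of 15: 15 × 88 = 1320

1320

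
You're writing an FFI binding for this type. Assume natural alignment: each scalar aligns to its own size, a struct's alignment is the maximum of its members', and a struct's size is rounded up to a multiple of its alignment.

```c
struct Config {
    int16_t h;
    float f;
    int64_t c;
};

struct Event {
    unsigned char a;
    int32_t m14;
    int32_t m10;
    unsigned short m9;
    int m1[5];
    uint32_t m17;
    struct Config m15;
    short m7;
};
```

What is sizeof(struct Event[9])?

576

Config: h at 0 (size 2, align 2) → ends 2; pad 2 to align 4 for f; f at 4 (size 4, align 4) → ends 8; c at 8 (size 8, align 8) → ends 16; total 16 bytes, alignment 8
a at 0 (size 1, align 1) → ends 1
pad 3 to align 4 for m14
m14 at 4 (size 4, align 4) → ends 8
m10 at 8 (size 4, align 4) → ends 12
m9 at 12 (size 2, align 2) → ends 14
pad 2 to align 4 for m1
m1 at 16 (size 20, align 4) → ends 36
m17 at 36 (size 4, align 4) → ends 40
m15 at 40 (size 16, align 8) → ends 56
m7 at 56 (size 2, align 2) → ends 58
tail pad 6 to reach multiple of 8
total 64 bytes, alignment 8
array of 9: 9 × 64 = 576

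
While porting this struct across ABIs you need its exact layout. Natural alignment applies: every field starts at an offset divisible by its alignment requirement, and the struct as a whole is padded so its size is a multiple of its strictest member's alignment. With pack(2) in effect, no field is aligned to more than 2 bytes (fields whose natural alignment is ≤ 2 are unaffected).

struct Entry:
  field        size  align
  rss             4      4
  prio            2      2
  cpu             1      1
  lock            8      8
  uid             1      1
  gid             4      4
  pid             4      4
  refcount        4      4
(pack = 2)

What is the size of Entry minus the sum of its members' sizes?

2

0..4  rss  (4B, 2-aligned)
4..6  prio  (2B, 2-aligned)
6..7  cpu  (1B, 1-aligned)
7..8  -- padding (1B)
8..16  lock  (8B, 2-aligned)
16..17  uid  (1B, 1-aligned)
17..18  -- padding (1B)
18..22  gid  (4B, 2-aligned)
22..26  pid  (4B, 2-aligned)
26..30  refcount  (4B, 2-aligned)
sizeof = 30, alignof = 2
data bytes 28, size 30 → padding 2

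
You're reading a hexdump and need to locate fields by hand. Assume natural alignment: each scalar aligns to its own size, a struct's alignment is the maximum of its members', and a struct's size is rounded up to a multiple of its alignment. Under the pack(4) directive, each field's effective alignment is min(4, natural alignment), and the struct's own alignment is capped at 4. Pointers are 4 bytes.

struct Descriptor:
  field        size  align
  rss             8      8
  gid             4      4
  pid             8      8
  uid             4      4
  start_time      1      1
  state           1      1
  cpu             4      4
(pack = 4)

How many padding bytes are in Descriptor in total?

0..8  rss  (8B, 4-aligned)
8..12  gid  (4B, 4-aligned)
12..20  pid  (8B, 4-aligned)
20..24  uid  (4B, 4-aligned)
24..25  start_time  (1B, 1-aligned)
25..26  state  (1B, 1-aligned)
26..28  -- padding (2B)
28..32  cpu  (4B, 4-aligned)
sizeof = 32, alignof = 4
data bytes 30, size 32 → padding 2

2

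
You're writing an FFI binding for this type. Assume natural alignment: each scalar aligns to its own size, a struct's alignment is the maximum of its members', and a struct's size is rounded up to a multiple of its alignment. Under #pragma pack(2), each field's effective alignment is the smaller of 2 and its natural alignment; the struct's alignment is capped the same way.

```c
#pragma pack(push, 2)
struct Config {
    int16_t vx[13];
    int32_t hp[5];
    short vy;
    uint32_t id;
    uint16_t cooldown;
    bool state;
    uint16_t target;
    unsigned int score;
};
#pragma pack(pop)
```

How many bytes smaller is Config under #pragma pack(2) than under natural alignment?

6

natural layout:
  @0: vx [26B, align 2] → 26
  +2 pad (align 4)
  @28: hp [20B, align 4] → 48
  @48: vy [2B, align 2] → 50
  +2 pad (align 4)
  @52: id [4B, align 4] → 56
  @56: cooldown [2B, align 2] → 58
  @58: state [1B, align 1] → 59
  +1 pad (align 2)
  @60: target [2B, align 2] → 62
  +2 pad (align 4)
  @64: score [4B, align 4] → 68
  size 68, align 4
packed(2) layout:
  @0: vx [26B, align 2] → 26
  @26: hp [20B, align 2] → 46
  @46: vy [2B, align 2] → 48
  @48: id [4B, align 2] → 52
  @52: cooldown [2B, align 2] → 54
  @54: state [1B, align 1] → 55
  +1 pad (align 2)
  @56: target [2B, align 2] → 58
  @58: score [4B, align 2] → 62
  size 62, align 2
68 − 62 = 6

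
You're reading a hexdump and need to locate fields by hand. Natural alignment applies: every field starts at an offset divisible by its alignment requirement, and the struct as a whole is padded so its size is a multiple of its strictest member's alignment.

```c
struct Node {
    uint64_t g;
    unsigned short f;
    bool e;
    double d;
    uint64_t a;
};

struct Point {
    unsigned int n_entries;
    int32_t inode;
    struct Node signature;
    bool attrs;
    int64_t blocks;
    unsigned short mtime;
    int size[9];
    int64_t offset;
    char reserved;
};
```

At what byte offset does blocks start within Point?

Node: @0: g [8B, align 8] → 8; @8: f [2B, align 2] → 10; @10: e [1B, align 1] → 11; +5 pad (align 8); @16: d [8B, align 8] → 24; @24: a [8B, align 8] → 32; size 32, align 8
@0: n_entries [4B, align 4] → 4
@4: inode [4B, align 4] → 8
@8: signature [32B, align 8] → 40
@40: attrs [1B, align 1] → 41
+7 pad (align 8)
@48: blocks [8B, align 8] → 56

48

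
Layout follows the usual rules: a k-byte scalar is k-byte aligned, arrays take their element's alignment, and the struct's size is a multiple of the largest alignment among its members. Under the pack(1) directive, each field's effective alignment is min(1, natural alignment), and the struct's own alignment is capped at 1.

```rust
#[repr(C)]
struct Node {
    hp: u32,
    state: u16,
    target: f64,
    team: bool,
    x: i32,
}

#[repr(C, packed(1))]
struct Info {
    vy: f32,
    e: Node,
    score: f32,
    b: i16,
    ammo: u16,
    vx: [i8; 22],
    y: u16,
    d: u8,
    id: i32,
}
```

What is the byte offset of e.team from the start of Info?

Node: hp at 0 (size 4, align 4) → ends 4; state at 4 (size 2, align 2) → ends 6; pad 2 to align 8 for target; target at 8 (size 8, align 8) → ends 16; team at 16 (size 1, align 1) → ends 17; pad 3 to align 4 for x; x at 20 (size 4, align 4) → ends 24; total 24 bytes, alignment 8
vy at 0 (size 4, align 1) → ends 4
e at 4 (size 24, align 1) → ends 28
within Node: team at 16
4 + 16 = 20

20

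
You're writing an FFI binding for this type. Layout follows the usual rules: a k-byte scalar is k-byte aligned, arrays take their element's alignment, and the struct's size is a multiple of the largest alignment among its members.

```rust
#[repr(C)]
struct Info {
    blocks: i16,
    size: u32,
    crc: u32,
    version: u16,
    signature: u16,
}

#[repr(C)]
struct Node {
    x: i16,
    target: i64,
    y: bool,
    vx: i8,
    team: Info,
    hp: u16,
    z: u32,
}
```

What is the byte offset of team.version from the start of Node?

Info: @0: blocks [2B, align 2] → 2; +2 pad (align 4); @4: size [4B, align 4] → 8; @8: crc [4B, align 4] → 12; @12: version [2B, align 2] → 14; @14: signature [2B, align 2] → 16; size 16, align 4
@0: x [2B, align 2] → 2
+6 pad (align 8)
@8: target [8B, align 8] → 16
@16: y [1B, align 1] → 17
@17: vx [1B, align 1] → 18
+2 pad (align 4)
@20: team [16B, align 4] → 36
within Info: version at 12
20 + 12 = 32

32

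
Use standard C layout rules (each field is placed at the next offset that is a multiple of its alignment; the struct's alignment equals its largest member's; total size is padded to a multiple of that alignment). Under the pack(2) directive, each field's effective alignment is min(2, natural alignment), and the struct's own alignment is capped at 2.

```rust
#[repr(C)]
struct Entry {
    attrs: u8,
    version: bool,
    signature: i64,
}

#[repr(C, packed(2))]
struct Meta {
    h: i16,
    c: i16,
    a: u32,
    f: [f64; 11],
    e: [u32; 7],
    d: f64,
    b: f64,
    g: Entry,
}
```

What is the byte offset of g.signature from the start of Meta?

148

Entry: @0: attrs [1B, align 1] → 1; @1: version [1B, align 1] → 2; +6 pad (align 8); @8: signature [8B, align 8] → 16; size 16, align 8
@0: h [2B, align 2] → 2
@2: c [2B, align 2] → 4
@4: a [4B, align 2] → 8
@8: f [88B, align 2] → 96
@96: e [28B, align 2] → 124
@124: d [8B, align 2] → 132
@132: b [8B, align 2] → 140
@140: g [16B, align 2] → 156
within Entry: signature at 8
140 + 8 = 148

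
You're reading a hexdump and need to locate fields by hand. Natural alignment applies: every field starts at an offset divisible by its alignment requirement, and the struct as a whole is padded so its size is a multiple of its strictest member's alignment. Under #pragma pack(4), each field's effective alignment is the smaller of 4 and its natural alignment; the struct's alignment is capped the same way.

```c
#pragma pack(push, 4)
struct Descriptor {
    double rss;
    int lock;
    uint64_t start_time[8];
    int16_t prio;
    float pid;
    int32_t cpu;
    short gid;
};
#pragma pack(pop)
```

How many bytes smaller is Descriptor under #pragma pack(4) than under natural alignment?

4

natural layout:
  rss at 0 (size 8, align 8) → ends 8
  lock at 8 (size 4, align 4) → ends 12
  pad 4 to align 8 for start_time
  start_time at 16 (size 64, align 8) → ends 80
  prio at 80 (size 2, align 2) → ends 82
  pad 2 to align 4 for pid
  pid at 84 (size 4, align 4) → ends 88
  cpu at 88 (size 4, align 4) → ends 92
  gid at 92 (size 2, align 2) → ends 94
  tail pad 2 to reach multiple of 8
  total 96 bytes, alignment 8
packed(4) layout:
  rss at 0 (size 8, align 4) → ends 8
  lock at 8 (size 4, align 4) → ends 12
  start_time at 12 (size 64, align 4) → ends 76
  prio at 76 (size 2, align 2) → ends 78
  pad 2 to align 4 for pid
  pid at 80 (size 4, align 4) → ends 84
  cpu at 84 (size 4, align 4) → ends 88
  gid at 88 (size 2, align 2) → ends 90
  tail pad 2 to reach multiple of 4
  total 92 bytes, alignment 4
96 − 92 = 4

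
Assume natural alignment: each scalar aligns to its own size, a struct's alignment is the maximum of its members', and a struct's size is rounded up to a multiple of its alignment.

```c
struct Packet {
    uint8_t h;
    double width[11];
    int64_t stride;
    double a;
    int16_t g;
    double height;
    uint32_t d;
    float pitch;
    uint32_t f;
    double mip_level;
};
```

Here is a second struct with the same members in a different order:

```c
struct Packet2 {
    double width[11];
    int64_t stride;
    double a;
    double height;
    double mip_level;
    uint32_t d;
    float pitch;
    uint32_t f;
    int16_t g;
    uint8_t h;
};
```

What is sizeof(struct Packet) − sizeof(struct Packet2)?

0..1  h  (1B, 1-aligned)
1..8  -- padding (7B)
8..96  width  (88B, 8-aligned)
96..104  stride  (8B, 8-aligned)
104..112  a  (8B, 8-aligned)
112..114  g  (2B, 2-aligned)
114..120  -- padding (6B)
120..128  height  (8B, 8-aligned)
128..132  d  (4B, 4-aligned)
132..136  pitch  (4B, 4-aligned)
136..140  f  (4B, 4-aligned)
140..144  -- padding (4B)
144..152  mip_level  (8B, 8-aligned)
sizeof = 152, alignof = 8
— Packet2 —
0..88  width  (88B, 8-aligned)
88..96  stride  (8B, 8-aligned)
96..104  a  (8B, 8-aligned)
104..112  height  (8B, 8-aligned)
112..120  mip_level  (8B, 8-aligned)
120..124  d  (4B, 4-aligned)
124..128  pitch  (4B, 4-aligned)
128..132  f  (4B, 4-aligned)
132..134  g  (2B, 2-aligned)
134..135  h  (1B, 1-aligned)
135..136  -- tail padding (1B)
sizeof = 136, alignof = 8
152 − 136 = 16

16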